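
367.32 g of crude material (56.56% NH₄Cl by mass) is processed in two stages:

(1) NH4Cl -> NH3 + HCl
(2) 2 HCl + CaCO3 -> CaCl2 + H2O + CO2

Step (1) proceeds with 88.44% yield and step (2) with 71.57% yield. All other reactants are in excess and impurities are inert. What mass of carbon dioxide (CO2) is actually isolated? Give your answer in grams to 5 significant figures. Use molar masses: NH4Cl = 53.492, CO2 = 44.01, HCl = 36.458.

Pure NH4Cl = 367.32 × 0.5656 = 207.756 g.
n(NH4Cl) = 207.756 / 53.492 = 3.88387 mol.
Step 1 (NH4Cl:HCl = 1:1): theoretical n(HCl) = 3.88387 mol; at 88.44% yield, n(HCl) = 3.43490 mol.
Step 2 (HCl:CO2 = 2:1): theoretical n(CO2) = 1.71745 mol, so theoretical mass = 1.71745 × 44.01 = 75.5849 g.
At 71.57% yield, actual mass of CO2 = 75.5849 × 0.7157 = 54.0961 g.

54.096 g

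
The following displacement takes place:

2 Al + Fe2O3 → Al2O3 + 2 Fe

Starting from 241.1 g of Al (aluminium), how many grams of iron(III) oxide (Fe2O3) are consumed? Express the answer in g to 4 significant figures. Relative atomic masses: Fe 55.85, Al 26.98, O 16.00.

713.6 g

M(Al) = 26.98 g/mol.
M(Fe2O3) = 2(55.85) + 3(16.00) = 159.70 g/mol.
n(Al) = 241.10 g / 26.98 g/mol = 8.9362 mol.
From the equation the Al:Fe2O3 mole ratio is 2:1, so n(Fe2O3) = 8.9362 × 1/2 = 4.4681 mol.
Mass of Fe2O3 = 4.4681 mol × 159.70 g/mol = 713.56 g.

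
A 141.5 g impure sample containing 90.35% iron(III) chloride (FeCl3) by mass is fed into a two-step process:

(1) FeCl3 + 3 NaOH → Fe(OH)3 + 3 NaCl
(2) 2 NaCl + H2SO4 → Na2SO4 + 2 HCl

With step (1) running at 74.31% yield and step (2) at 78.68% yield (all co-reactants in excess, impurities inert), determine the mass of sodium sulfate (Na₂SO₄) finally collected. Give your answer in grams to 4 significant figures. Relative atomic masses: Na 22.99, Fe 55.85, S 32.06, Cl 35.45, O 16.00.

Pure FeCl3 = 141.5 × 0.9035 = 127.85 g.
M(FeCl3) = 55.85 + 3(35.45) = 162.20 g/mol.
M(Na2SO4) = 2(22.99) + 32.06 + 4(16.00) = 142.04 g/mol.
n(FeCl3) = 127.85 / 162.20 = 0.78820 mol.
Step 1 (FeCl3:NaCl = 1:3): theoretical n(NaCl) = 2.3646 mol; at 74.31% yield, n(NaCl) = 1.7571 mol.
Step 2 (NaCl:Na2SO4 = 2:1): theoretical n(Na2SO4) = 0.87856 mol, so theoretical mass = 0.87856 × 142.04 = 124.79 g.
At 78.68% yield, actual mass of Na2SO4 = 124.79 × 0.7868 = 98.185 g.

98.19 g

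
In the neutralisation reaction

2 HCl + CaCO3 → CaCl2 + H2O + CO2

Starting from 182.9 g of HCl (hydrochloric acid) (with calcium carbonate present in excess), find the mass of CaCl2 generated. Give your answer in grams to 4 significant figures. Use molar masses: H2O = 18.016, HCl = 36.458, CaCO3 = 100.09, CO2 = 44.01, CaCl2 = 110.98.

278.4 g

n(HCl) = 182.90 g / 36.458 g/mol = 5.0167 mol.
From the equation the HCl:CaCl2 mole ratio is 2:1, so n(CaCl2) = 5.0167 × 1/2 = 2.5084 mol.
Mass of CaCl2 = 2.5084 mol × 110.98 g/mol = 278.38 g.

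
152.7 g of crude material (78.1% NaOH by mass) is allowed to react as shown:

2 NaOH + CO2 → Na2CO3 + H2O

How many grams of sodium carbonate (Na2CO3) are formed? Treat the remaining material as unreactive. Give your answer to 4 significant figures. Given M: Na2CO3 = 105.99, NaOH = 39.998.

158.0 g

Mass of pure NaOH = 152.7 g × 0.781 = 119.26 g.
n(NaOH) = 119.26 g / 39.998 g/mol = 2.9816 mol.
From the equation the NaOH:Na2CO3 mole ratio is 2:1, so n(Na2CO3) = 2.9816 × 1/2 = 1.4908 mol.
Mass of Na2CO3 = 1.4908 mol × 105.99 g/mol = 158.01 g.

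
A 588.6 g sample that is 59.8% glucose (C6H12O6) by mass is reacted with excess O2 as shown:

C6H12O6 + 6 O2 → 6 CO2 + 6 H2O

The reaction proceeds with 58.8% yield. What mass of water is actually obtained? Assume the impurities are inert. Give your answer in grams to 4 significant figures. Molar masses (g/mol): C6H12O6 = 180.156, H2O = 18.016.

Pure C6H12O6 available = 588.6 g × 0.598 = 351.98 g.
n(C6H12O6) = 351.98 g / 180.156 g/mol = 1.9538 mol.
From the equation the C6H12O6:H2O mole ratio is 1:6, so n(H2O) = 1.9538 × 6/1 = 11.723 mol.
Mass of H2O = 11.723 mol × 18.016 g/mol = 211.19 g.
Actual mass collected = 211.19 g × 0.588 = 124.18 g.

124.2 g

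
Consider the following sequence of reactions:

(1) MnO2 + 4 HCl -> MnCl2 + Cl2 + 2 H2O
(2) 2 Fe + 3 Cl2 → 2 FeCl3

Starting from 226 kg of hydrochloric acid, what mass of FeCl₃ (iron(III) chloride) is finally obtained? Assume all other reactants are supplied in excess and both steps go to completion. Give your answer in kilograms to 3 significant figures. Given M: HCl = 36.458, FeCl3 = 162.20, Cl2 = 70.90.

168 kg

226 kg = 226000 g.
n(HCl) = 226000 / 36.458 = 6199 mol.
Step 1 gives a 4:1 ratio of HCl to Cl2, so n(Cl2) = 1550 mol.
In step 2 the Cl2:FeCl3 ratio is 3:2, so n(FeCl3) = 1033 mol.
Mass of FeCl3 = 1033 × 162.20 = 167600 g = 168 kg.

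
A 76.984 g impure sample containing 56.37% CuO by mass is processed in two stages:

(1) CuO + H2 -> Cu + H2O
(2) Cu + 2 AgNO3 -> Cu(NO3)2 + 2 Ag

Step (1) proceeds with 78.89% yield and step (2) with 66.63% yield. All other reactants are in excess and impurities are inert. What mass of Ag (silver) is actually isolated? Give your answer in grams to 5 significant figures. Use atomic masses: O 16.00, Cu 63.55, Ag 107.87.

61.863 g

Pure CuO = 76.984 × 0.5637 = 43.3959 g.
M(CuO) = 63.55 + 16.00 = 79.55 g/mol.
M(Ag) = 107.87 g/mol.
n(CuO) = 43.3959 / 79.55 = 0.545517 mol.
Step 1 (CuO:Cu = 1:1): theoretical n(Cu) = 0.545517 mol; at 78.89% yield, n(Cu) = 0.430358 mol.
Step 2 (Cu:Ag = 1:2): theoretical n(Ag) = 0.860717 mol, so theoretical mass = 0.860717 × 107.87 = 92.8455 g.
At 66.63% yield, actual mass of Ag = 92.8455 × 0.6663 = 61.8630 g.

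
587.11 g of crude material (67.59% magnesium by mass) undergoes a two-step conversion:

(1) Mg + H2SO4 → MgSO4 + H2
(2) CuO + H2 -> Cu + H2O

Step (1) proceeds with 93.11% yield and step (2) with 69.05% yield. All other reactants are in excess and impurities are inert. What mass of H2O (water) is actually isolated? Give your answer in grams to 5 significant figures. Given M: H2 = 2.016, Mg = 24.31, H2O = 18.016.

189.08 g

Pure Mg = 587.11 × 0.6759 = 396.828 g.
n(Mg) = 396.828 / 24.31 = 16.3236 mol.
Step 1 (Mg:H2 = 1:1): theoretical n(H2) = 16.3236 mol; at 93.11% yield, n(H2) = 15.1989 mol.
Step 2 (H2:H2O = 1:1): theoretical n(H2O) = 15.1989 mol, so theoretical mass = 15.1989 × 18.016 = 273.824 g.
At 69.05% yield, actual mass of H2O = 273.824 × 0.6905 = 189.076 g.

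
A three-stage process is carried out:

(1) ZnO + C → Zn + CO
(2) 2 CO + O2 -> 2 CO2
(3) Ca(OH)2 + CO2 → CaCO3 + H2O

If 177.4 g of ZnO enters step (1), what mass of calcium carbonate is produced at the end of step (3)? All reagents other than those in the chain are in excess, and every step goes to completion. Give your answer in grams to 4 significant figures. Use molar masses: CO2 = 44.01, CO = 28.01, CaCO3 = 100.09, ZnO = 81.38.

218.2 g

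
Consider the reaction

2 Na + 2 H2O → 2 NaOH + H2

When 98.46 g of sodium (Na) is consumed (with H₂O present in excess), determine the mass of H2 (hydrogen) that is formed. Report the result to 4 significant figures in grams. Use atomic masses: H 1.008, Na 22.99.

M(Na) = 22.99 g/mol.
M(H2) = 2(1.008) = 2.016 g/mol.
n(Na) = 98.460 g / 22.99 g/mol = 4.2827 mol.
From the equation the Na:H2 mole ratio is 2:1, so n(H2) = 4.2827 × 1/2 = 2.1414 mol.
Mass of H2 = 2.1414 mol × 2.016 g/mol = 4.3170 g.

4.317 g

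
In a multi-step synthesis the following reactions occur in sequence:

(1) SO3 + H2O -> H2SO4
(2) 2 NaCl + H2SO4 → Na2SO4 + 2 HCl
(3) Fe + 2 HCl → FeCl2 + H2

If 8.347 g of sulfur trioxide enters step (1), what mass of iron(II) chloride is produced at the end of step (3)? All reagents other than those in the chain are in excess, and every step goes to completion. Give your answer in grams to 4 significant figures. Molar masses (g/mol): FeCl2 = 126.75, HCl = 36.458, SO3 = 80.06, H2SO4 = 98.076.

13.21 g

n(SO3) = 8.347 / 80.06 = 0.10426 mol.
Reaction (1): SO3→H2SO4 ratio 1:1 ⇒ n(H2SO4) = 0.10426 mol.
Reaction (2): H2SO4→HCl ratio 1:2 ⇒ n(HCl) = 0.20852 mol.
Reaction (3): HCl→FeCl2 ratio 2:1 ⇒ n(FeCl2) = 0.10426 mol.
Mass of FeCl2 = 0.10426 × 126.75 = 13.215 g.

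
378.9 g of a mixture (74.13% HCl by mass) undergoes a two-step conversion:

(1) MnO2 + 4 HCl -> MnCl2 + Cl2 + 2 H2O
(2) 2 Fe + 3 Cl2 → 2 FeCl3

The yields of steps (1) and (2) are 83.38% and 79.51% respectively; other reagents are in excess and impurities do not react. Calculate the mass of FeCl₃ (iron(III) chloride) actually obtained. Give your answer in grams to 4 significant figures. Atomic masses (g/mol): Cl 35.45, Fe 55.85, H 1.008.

Pure HCl = 378.9 × 0.7413 = 280.88 g.
M(HCl) = 1.008 + 35.45 = 36.458 g/mol.
M(FeCl3) = 55.85 + 3(35.45) = 162.20 g/mol.
n(HCl) = 280.88 / 36.458 = 7.7042 mol.
Step 1 (HCl:Cl2 = 4:1): theoretical n(Cl2) = 1.9260 mol; at 83.38% yield, n(Cl2) = 1.6059 mol.
Step 2 (Cl2:FeCl3 = 3:2): theoretical n(FeCl3) = 1.0706 mol, so theoretical mass = 1.0706 × 162.20 = 173.65 g.
At 79.51% yield, actual mass of FeCl3 = 173.65 × 0.7951 = 138.07 g.

138.1 g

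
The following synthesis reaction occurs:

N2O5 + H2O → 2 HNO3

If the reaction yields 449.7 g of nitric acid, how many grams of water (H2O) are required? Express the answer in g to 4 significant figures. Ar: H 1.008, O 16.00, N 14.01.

M(HNO3) = 1.008 + 14.01 + 3(16.00) = 63.018 g/mol.
M(H2O) = 2(1.008) + 16.00 = 18.016 g/mol.
n(HNO3) = 449.70 g / 63.018 g/mol = 7.1361 mol.
From the equation the HNO3:H2O mole ratio is 2:1, so n(H2O) = 7.1361 × 1/2 = 3.5680 mol.
Mass of H2O = 3.5680 mol × 18.016 g/mol = 64.282 g.

64.28 g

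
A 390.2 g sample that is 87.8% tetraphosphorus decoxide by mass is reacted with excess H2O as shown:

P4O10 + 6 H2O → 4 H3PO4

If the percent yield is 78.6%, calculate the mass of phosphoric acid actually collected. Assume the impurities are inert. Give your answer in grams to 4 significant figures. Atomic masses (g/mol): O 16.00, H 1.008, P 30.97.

371.8 g

Pure P4O10 available = 390.2 g × 0.878 = 342.60 g.
M(P4O10) = 4(30.97) + 10(16.00) = 283.88 g/mol.
M(H3PO4) = 3(1.008) + 30.97 + 4(16.00) = 97.994 g/mol.
n(P4O10) = 342.60 g / 283.88 g/mol = 1.2068 mol.
From the equation the P4O10:H3PO4 mole ratio is 1:4, so n(H3PO4) = 1.2068 × 4/1 = 4.8273 mol.
Mass of H3PO4 = 4.8273 mol × 97.994 g/mol = 473.05 g.
Actual mass collected = 473.05 g × 0.786 = 371.82 g.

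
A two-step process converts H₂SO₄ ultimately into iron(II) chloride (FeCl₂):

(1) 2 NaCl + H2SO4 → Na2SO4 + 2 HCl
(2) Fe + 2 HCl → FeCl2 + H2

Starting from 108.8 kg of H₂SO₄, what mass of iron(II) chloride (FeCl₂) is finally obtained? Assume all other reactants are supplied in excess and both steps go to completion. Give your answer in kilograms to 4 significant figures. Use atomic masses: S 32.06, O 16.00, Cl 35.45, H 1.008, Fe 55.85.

140.6 kg

M(H2SO4) = 2(1.008) + 32.06 + 4(16.00) = 98.076 g/mol.
M(FeCl2) = 55.85 + 2(35.45) = 126.75 g/mol.
108.8 kg = 108800 g.
n(H2SO4) = 108800 / 98.076 = 1109.3 mol.
Step 1 gives a 1:2 ratio of H2SO4 to HCl, so n(HCl) = 2218.7 mol.
In step 2 the HCl:FeCl2 ratio is 2:1, so n(FeCl2) = 1109.3 mol.
Mass of FeCl2 = 1109.3 × 126.75 = 140610 g = 140.6 kg.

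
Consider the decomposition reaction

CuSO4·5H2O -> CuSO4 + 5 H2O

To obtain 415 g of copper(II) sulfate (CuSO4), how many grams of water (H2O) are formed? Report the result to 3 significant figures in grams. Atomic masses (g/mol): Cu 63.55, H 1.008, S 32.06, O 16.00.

M(CuSO4) = 63.55 + 32.06 + 4(16.00) = 159.61 g/mol.
M(H2O) = 2(1.008) + 16.00 = 18.016 g/mol.
n(CuSO4) = 415.0 g / 159.61 g/mol = 2.600 mol.
From the equation the CuSO4:H2O mole ratio is 1:5, so n(H2O) = 2.600 × 5/1 = 13.00 mol.
Mass of H2O = 13.00 mol × 18.016 g/mol = 234.2 g.

234 g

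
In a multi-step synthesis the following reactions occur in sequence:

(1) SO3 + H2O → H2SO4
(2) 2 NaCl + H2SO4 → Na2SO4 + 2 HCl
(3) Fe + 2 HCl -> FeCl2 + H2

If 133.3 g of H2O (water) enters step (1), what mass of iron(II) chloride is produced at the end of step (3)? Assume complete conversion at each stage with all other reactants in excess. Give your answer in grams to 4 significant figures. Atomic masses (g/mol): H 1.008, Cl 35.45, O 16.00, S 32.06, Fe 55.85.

937.8 g

M(H2O) = 2(1.008) + 16.00 = 18.016 g/mol.
M(FeCl2) = 55.85 + 2(35.45) = 126.75 g/mol.
n(H2O) = 133.3 / 18.016 = 7.3990 mol.
Reaction (1): H2O→H2SO4 ratio 1:1 ⇒ n(H2SO4) = 7.3990 mol.
Reaction (2): H2SO4→HCl ratio 1:2 ⇒ n(HCl) = 14.798 mol.
Reaction (3): HCl→FeCl2 ratio 2:1 ⇒ n(FeCl2) = 7.3990 mol.
Mass of FeCl2 = 7.3990 × 126.75 = 937.82 g.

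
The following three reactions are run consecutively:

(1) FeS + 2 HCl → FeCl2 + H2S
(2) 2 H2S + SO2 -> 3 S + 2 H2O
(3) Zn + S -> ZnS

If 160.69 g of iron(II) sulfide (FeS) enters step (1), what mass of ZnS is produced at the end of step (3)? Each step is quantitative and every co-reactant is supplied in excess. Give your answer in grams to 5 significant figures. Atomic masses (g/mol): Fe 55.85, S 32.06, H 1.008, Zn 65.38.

M(FeS) = 55.85 + 32.06 = 87.91 g/mol.
M(ZnS) = 65.38 + 32.06 = 97.44 g/mol.
n(FeS) = 160.69 / 87.91 = 1.82789 mol.
Reaction (1): FeS→H2S ratio 1:1 ⇒ n(H2S) = 1.82789 mol.
Reaction (2): H2S→S ratio 2:3 ⇒ n(S) = 2.74184 mol.
Reaction (3): S→ZnS ratio 1:1 ⇒ n(ZnS) = 2.74184 mol.
Mass of ZnS = 2.74184 × 97.44 = 267.165 g.

267.16 g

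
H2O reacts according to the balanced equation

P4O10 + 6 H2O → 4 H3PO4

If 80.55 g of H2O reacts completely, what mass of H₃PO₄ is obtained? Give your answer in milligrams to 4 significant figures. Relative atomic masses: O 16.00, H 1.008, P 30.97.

292100 mg

M(H2O) = 2(1.008) + 16.00 = 18.016 g/mol.
M(H3PO4) = 3(1.008) + 30.97 + 4(16.00) = 97.994 g/mol.
n(H2O) = 80.550 g / 18.016 g/mol = 4.4710 mol.
From the equation the H2O:H3PO4 mole ratio is 6:4, so n(H3PO4) = 4.4710 × 4/6 = 2.9807 mol.
Mass of H3PO4 = 2.9807 mol × 97.994 g/mol = 292.09 g.
Converting to mg: 292.09 g = 292100 mg.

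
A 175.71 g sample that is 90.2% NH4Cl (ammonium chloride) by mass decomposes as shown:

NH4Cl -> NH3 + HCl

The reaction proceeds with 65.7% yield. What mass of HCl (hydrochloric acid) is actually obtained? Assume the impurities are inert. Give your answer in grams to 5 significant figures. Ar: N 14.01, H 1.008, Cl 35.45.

70.970 g

Pure NH4Cl available = 175.71 g × 0.902 = 158.490 g.
M(NH4Cl) = 14.01 + 4(1.008) + 35.45 = 53.492 g/mol.
M(HCl) = 1.008 + 35.45 = 36.458 g/mol.
n(NH4Cl) = 158.490 g / 53.492 g/mol = 2.96288 mol.
From the equation the NH4Cl:HCl mole ratio is 1:1, so n(HCl) = 2.96288 × 1/1 = 2.96288 mol.
Mass of HCl = 2.96288 mol × 36.458 g/mol = 108.021 g.
Actual mass collected = 108.021 g × 0.657 = 70.9696 g.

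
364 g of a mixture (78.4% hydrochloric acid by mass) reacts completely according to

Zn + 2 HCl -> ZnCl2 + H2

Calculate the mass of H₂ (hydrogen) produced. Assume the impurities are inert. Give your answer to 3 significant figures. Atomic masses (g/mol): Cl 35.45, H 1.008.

7.89 g

Mass of pure HCl = 364 g × 0.784 = 285.4 g.
M(HCl) = 1.008 + 35.45 = 36.458 g/mol.
M(H2) = 2(1.008) = 2.016 g/mol.
n(HCl) = 285.4 g / 36.458 g/mol = 7.828 mol.
From the equation the HCl:H2 mole ratio is 2:1, so n(H2) = 7.828 × 1/2 = 3.914 mol.
Mass of H2 = 3.914 mol × 2.016 g/mol = 7.890 g.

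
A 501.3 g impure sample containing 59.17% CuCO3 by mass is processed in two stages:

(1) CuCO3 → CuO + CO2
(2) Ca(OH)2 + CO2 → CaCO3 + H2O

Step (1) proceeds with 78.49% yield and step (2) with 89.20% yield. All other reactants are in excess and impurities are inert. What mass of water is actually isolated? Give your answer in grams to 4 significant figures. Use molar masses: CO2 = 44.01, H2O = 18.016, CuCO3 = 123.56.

Pure CuCO3 = 501.3 × 0.5917 = 296.62 g.
n(CuCO3) = 296.62 / 123.56 = 2.4006 mol.
Step 1 (CuCO3:CO2 = 1:1): theoretical n(CO2) = 2.4006 mol; at 78.49% yield, n(CO2) = 1.8842 mol.
Step 2 (CO2:H2O = 1:1): theoretical n(H2O) = 1.8842 mol, so theoretical mass = 1.8842 × 18.016 = 33.946 g.
At 89.20% yield, actual mass of H2O = 33.946 × 0.8920 = 30.280 g.

30.28 g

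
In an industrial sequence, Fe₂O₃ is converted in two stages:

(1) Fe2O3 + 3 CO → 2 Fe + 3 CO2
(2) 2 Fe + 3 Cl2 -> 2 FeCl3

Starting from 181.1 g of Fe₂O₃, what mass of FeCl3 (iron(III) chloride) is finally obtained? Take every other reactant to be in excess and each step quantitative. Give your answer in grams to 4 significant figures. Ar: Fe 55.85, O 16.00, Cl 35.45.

367.9 g

M(Fe2O3) = 2(55.85) + 3(16.00) = 159.70 g/mol.
M(FeCl3) = 55.85 + 3(35.45) = 162.20 g/mol.
n(Fe2O3) = 181.10 / 159.70 = 1.1340 mol.
Step 1 gives a 1:2 ratio of Fe2O3 to Fe, so n(Fe) = 2.2680 mol.
In step 2 the Fe:FeCl3 ratio is 2:2, so n(FeCl3) = 2.2680 mol.
Mass of FeCl3 = 2.2680 × 162.20 = 367.87 g.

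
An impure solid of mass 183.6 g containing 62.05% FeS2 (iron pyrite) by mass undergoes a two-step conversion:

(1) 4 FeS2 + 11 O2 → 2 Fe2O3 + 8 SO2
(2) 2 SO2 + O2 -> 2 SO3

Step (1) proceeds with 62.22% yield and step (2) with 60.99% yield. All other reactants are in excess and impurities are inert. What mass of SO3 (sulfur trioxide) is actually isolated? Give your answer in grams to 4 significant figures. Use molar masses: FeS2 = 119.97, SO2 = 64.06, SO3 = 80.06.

Pure FeS2 = 183.6 × 0.6205 = 113.92 g.
n(FeS2) = 113.92 / 119.97 = 0.94960 mol.
Step 1 (FeS2:SO2 = 4:8): theoretical n(SO2) = 1.8992 mol; at 62.22% yield, n(SO2) = 1.1817 mol.
Step 2 (SO2:SO3 = 2:2): theoretical n(SO3) = 1.1817 mol, so theoretical mass = 1.1817 × 80.06 = 94.606 g.
At 60.99% yield, actual mass of SO3 = 94.606 × 0.6099 = 57.700 g.

57.70 g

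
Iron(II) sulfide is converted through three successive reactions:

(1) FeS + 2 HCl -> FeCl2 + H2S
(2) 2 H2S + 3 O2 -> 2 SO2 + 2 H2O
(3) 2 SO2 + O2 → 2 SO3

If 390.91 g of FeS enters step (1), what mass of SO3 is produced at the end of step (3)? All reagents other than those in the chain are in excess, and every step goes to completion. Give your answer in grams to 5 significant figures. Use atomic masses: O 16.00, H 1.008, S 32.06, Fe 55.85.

M(FeS) = 55.85 + 32.06 = 87.91 g/mol.
M(SO3) = 32.06 + 3(16.00) = 80.06 g/mol.
n(FeS) = 390.91 / 87.91 = 4.44671 mol.
Reaction (1): FeS→H2S ratio 1:1 ⇒ n(H2S) = 4.44671 mol.
Reaction (2): H2S→SO2 ratio 2:2 ⇒ n(SO2) = 4.44671 mol.
Reaction (3): SO2→SO3 ratio 2:2 ⇒ n(SO3) = 4.44671 mol.
Mass of SO3 = 4.44671 × 80.06 = 356.003 g.

356.00 g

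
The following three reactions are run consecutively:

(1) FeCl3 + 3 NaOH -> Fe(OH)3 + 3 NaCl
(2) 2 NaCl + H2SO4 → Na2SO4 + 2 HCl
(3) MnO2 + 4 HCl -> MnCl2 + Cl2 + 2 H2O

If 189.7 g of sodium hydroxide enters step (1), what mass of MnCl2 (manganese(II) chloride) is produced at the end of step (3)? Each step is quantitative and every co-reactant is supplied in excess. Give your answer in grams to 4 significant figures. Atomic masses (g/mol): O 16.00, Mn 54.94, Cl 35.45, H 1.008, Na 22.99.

M(NaOH) = 22.99 + 16.00 + 1.008 = 39.998 g/mol.
M(MnCl2) = 54.94 + 2(35.45) = 125.84 g/mol.
n(NaOH) = 189.7 / 39.998 = 4.7427 mol.
Reaction (1): NaOH→NaCl ratio 3:3 ⇒ n(NaCl) = 4.7427 mol.
Reaction (2): NaCl→HCl ratio 2:2 ⇒ n(HCl) = 4.7427 mol.
Reaction (3): HCl→MnCl2 ratio 4:1 ⇒ n(MnCl2) = 1.1857 mol.
Mass of MnCl2 = 1.1857 × 125.84 = 149.21 g.

149.2 g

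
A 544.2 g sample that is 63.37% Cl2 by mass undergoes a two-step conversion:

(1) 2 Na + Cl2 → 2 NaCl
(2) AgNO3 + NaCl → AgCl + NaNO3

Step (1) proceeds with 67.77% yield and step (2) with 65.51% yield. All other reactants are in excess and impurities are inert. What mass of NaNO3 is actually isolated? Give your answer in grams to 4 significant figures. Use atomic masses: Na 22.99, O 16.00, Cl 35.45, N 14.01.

367.1 g

Pure Cl2 = 544.2 × 0.6337 = 344.86 g.
M(Cl2) = 2(35.45) = 70.90 g/mol.
M(NaNO3) = 22.99 + 14.01 + 3(16.00) = 85.00 g/mol.
n(Cl2) = 344.86 / 70.90 = 4.8640 mol.
Step 1 (Cl2:NaCl = 1:2): theoretical n(NaCl) = 9.7281 mol; at 67.77% yield, n(NaCl) = 6.5927 mol.
Step 2 (NaCl:NaNO3 = 1:1): theoretical n(NaNO3) = 6.5927 mol, so theoretical mass = 6.5927 × 85.00 = 560.38 g.
At 65.51% yield, actual mass of NaNO3 = 560.38 × 0.6551 = 367.10 g.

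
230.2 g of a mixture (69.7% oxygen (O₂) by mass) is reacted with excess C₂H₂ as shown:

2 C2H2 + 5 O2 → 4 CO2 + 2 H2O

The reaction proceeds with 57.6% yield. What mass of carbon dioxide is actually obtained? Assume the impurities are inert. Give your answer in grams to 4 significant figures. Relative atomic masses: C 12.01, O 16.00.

Pure O2 available = 230.2 g × 0.697 = 160.45 g.
M(O2) = 2(16.00) = 32.00 g/mol.
M(CO2) = 12.01 + 2(16.00) = 44.01 g/mol.
n(O2) = 160.45 g / 32.00 g/mol = 5.0140 mol.
From the equation the O2:CO2 mole ratio is 5:4, so n(CO2) = 5.0140 × 4/5 = 4.0112 mol.
Mass of CO2 = 4.0112 mol × 44.01 g/mol = 176.53 g.
Actual mass collected = 176.53 g × 0.576 = 101.68 g.

101.7 g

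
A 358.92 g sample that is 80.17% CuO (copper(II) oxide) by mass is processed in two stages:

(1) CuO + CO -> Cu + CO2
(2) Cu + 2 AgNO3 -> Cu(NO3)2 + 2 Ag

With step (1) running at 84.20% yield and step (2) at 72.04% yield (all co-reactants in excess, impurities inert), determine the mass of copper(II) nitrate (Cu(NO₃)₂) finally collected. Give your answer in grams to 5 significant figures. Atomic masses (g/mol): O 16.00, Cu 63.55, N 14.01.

Pure CuO = 358.92 × 0.8017 = 287.746 g.
M(CuO) = 63.55 + 16.00 = 79.55 g/mol.
M(Cu(NO3)2) = 63.55 + 2(14.01) + 6(16.00) = 187.57 g/mol.
n(CuO) = 287.746 / 79.55 = 3.61717 mol.
Step 1 (CuO:Cu = 1:1): theoretical n(Cu) = 3.61717 mol; at 84.20% yield, n(Cu) = 3.04566 mol.
Step 2 (Cu:Cu(NO3)2 = 1:1): theoretical n(Cu(NO3)2) = 3.04566 mol, so theoretical mass = 3.04566 × 187.57 = 571.274 g.
At 72.04% yield, actual mass of Cu(NO3)2 = 571.274 × 0.7204 = 411.546 g.

411.55 g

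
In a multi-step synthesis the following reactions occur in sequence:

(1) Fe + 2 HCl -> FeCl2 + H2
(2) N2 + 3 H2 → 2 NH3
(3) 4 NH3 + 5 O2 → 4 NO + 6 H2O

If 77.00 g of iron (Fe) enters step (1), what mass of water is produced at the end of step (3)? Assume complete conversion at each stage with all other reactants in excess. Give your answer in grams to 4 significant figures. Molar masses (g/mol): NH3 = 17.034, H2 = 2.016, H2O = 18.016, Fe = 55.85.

n(Fe) = 77.00 / 55.85 = 1.3787 mol.
Reaction (1): Fe→H2 ratio 1:1 ⇒ n(H2) = 1.3787 mol.
Reaction (2): H2→NH3 ratio 3:2 ⇒ n(NH3) = 0.91913 mol.
Reaction (3): NH3→H2O ratio 4:6 ⇒ n(H2O) = 1.3787 mol.
Mass of H2O = 1.3787 × 18.016 = 24.839 g.

24.84 g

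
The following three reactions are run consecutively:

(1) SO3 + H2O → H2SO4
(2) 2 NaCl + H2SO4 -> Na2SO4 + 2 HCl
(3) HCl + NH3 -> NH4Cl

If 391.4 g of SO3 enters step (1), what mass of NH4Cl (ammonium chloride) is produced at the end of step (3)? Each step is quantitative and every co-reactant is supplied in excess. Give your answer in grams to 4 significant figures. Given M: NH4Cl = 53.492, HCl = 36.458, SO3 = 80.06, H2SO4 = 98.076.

n(SO3) = 391.4 / 80.06 = 4.8888 mol.
Reaction (1): SO3→H2SO4 ratio 1:1 ⇒ n(H2SO4) = 4.8888 mol.
Reaction (2): H2SO4→HCl ratio 1:2 ⇒ n(HCl) = 9.7777 mol.
Reaction (3): HCl→NH4Cl ratio 1:1 ⇒ n(NH4Cl) = 9.7777 mol.
Mass of NH4Cl = 9.7777 × 53.492 = 523.03 g.

523.0 g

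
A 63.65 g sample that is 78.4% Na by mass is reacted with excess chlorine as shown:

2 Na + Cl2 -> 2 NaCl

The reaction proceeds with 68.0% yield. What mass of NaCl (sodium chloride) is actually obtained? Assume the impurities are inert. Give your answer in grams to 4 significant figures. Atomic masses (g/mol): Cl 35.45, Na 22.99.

Pure Na available = 63.65 g × 0.784 = 49.902 g.
M(Na) = 22.99 g/mol.
M(NaCl) = 22.99 + 35.45 = 58.44 g/mol.
n(Na) = 49.902 g / 22.99 g/mol = 2.1706 mol.
From the equation the Na:NaCl mole ratio is 2:2, so n(NaCl) = 2.1706 × 2/2 = 2.1706 mol.
Mass of NaCl = 2.1706 mol × 58.44 g/mol = 126.85 g.
Actual mass collected = 126.85 g × 0.680 = 86.257 g.

86.26 g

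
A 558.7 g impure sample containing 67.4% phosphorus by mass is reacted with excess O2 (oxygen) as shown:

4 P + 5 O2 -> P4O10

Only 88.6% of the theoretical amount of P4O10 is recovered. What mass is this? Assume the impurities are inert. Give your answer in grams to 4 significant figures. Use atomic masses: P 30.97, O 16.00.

Pure P available = 558.7 g × 0.674 = 376.56 g.
M(P) = 30.97 g/mol.
M(P4O10) = 4(30.97) + 10(16.00) = 283.88 g/mol.
n(P) = 376.56 g / 30.97 g/mol = 12.159 mol.
From the equation the P:P4O10 mole ratio is 4:1, so n(P4O10) = 12.159 × 1/4 = 3.0397 mol.
Mass of P4O10 = 3.0397 mol × 283.88 g/mol = 862.92 g.
Actual mass collected = 862.92 g × 0.886 = 764.55 g.

764.5 g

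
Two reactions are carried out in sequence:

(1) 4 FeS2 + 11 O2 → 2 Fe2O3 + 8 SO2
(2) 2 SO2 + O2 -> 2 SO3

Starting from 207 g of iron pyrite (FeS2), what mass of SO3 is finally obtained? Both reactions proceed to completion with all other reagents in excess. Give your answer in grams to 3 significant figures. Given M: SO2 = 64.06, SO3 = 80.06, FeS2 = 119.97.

n(FeS2) = 207.0 / 119.97 = 1.725 mol.
Step 1 gives a 4:8 ratio of FeS2 to SO2, so n(SO2) = 3.451 mol.
In step 2 the SO2:SO3 ratio is 2:2, so n(SO3) = 3.451 mol.
Mass of SO3 = 3.451 × 80.06 = 276.3 g.

276 g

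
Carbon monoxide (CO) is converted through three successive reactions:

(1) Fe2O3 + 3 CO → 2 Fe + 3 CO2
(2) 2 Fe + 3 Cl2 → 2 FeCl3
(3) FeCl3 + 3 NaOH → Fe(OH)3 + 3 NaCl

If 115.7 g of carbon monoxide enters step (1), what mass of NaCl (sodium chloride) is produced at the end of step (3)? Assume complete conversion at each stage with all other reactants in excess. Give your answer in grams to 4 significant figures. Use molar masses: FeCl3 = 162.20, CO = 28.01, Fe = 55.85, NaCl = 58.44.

n(CO) = 115.7 / 28.01 = 4.1307 mol.
Reaction (1): CO→Fe ratio 3:2 ⇒ n(Fe) = 2.7538 mol.
Reaction (2): Fe→FeCl3 ratio 2:2 ⇒ n(FeCl3) = 2.7538 mol.
Reaction (3): FeCl3→NaCl ratio 1:3 ⇒ n(NaCl) = 8.2613 mol.
Mass of NaCl = 8.2613 × 58.44 = 482.79 g.

482.8 g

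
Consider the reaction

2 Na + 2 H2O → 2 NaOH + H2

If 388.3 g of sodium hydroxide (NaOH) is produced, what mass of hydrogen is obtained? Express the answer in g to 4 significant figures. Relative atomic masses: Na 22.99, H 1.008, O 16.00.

9.786 g

M(NaOH) = 22.99 + 16.00 + 1.008 = 39.998 g/mol.
M(H2) = 2(1.008) = 2.016 g/mol.
n(NaOH) = 388.30 g / 39.998 g/mol = 9.7080 mol.
From the equation the NaOH:H2 mole ratio is 2:1, so n(H2) = 9.7080 × 1/2 = 4.8540 mol.
Mass of H2 = 4.8540 mol × 2.016 g/mol = 9.7856 g.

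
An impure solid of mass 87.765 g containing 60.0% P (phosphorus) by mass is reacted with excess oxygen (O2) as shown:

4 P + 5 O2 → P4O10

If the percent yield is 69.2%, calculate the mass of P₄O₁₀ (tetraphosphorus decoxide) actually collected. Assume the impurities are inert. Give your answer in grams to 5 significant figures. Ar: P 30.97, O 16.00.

Pure P available = 87.765 g × 0.600 = 52.6590 g.
M(P) = 30.97 g/mol.
M(P4O10) = 4(30.97) + 10(16.00) = 283.88 g/mol.
n(P) = 52.6590 g / 30.97 g/mol = 1.70032 mol.
From the equation the P:P4O10 mole ratio is 4:1, so n(P4O10) = 1.70032 × 1/4 = 0.425081 mol.
Mass of P4O10 = 0.425081 mol × 283.88 g/mol = 120.672 g.
Actual mass collected = 120.672 g × 0.692 = 83.5050 g.

83.505 g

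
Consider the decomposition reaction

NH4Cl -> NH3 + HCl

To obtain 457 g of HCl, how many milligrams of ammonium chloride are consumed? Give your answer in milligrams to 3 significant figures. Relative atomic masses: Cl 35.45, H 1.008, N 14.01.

671000 mg

M(HCl) = 1.008 + 35.45 = 36.458 g/mol.
M(NH4Cl) = 14.01 + 4(1.008) + 35.45 = 53.492 g/mol.
n(HCl) = 457.0 g / 36.458 g/mol = 12.53 mol.
From the equation the HCl:NH4Cl mole ratio is 1:1, so n(NH4Cl) = 12.53 × 1/1 = 12.53 mol.
Mass of NH4Cl = 12.53 mol × 53.492 g/mol = 670.5 g.
Converting to mg: 670.5 g = 671000 mg.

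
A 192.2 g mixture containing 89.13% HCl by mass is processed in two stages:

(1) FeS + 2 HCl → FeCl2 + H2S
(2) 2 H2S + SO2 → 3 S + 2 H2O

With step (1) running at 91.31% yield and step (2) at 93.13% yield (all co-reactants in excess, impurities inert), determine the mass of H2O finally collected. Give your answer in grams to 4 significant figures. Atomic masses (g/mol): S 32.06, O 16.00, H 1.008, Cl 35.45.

35.99 g

Pure HCl = 192.2 × 0.8913 = 171.31 g.
M(HCl) = 1.008 + 35.45 = 36.458 g/mol.
M(H2O) = 2(1.008) + 16.00 = 18.016 g/mol.
n(HCl) = 171.31 / 36.458 = 4.6988 mol.
Step 1 (HCl:H2S = 2:1): theoretical n(H2S) = 2.3494 mol; at 91.31% yield, n(H2S) = 2.1452 mol.
Step 2 (H2S:H2O = 2:2): theoretical n(H2O) = 2.1452 mol, so theoretical mass = 2.1452 × 18.016 = 38.648 g.
At 93.13% yield, actual mass of H2O = 38.648 × 0.9313 = 35.993 g.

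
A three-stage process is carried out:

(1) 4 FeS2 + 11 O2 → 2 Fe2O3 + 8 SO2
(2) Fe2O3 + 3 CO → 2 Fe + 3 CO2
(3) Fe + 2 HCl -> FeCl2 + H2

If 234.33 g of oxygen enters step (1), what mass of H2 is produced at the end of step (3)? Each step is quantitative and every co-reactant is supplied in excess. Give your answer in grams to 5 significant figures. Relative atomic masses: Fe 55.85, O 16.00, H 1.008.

M(O2) = 2(16.00) = 32.00 g/mol.
M(H2) = 2(1.008) = 2.016 g/mol.
n(O2) = 234.33 / 32.00 = 7.32281 mol.
Reaction (1): O2→Fe2O3 ratio 11:2 ⇒ n(Fe2O3) = 1.33142 mol.
Reaction (2): Fe2O3→Fe ratio 1:2 ⇒ n(Fe) = 2.66284 mol.
Reaction (3): Fe→H2 ratio 1:1 ⇒ n(H2) = 2.66284 mol.
Mass of H2 = 2.66284 × 2.016 = 5.36829 g.

5.3683 g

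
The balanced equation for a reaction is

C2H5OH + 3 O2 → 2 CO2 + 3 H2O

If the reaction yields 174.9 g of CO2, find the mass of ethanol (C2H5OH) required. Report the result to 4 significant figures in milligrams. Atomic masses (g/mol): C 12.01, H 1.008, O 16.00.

91540 mg

M(CO2) = 12.01 + 2(16.00) = 44.01 g/mol.
M(C2H5OH) = 2(12.01) + 6(1.008) + 16.00 = 46.068 g/mol.
n(CO2) = 174.90 g / 44.01 g/mol = 3.9741 mol.
From the equation the CO2:C2H5OH mole ratio is 2:1, so n(C2H5OH) = 3.9741 × 1/2 = 1.9870 mol.
Mass of C2H5OH = 1.9870 mol × 46.068 g/mol = 91.539 g.
Converting to mg: 91.539 g = 91540 mg.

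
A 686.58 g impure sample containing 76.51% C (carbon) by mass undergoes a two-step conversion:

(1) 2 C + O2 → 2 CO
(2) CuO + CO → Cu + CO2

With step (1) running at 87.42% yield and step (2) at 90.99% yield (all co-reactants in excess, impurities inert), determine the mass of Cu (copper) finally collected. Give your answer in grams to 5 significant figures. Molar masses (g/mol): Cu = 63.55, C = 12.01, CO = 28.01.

2211.0 g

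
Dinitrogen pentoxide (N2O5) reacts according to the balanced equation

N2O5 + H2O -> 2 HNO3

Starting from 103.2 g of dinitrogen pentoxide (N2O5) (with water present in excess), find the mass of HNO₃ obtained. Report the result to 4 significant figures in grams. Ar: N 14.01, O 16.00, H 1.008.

120.4 g

M(N2O5) = 2(14.01) + 5(16.00) = 108.02 g/mol.
M(HNO3) = 1.008 + 14.01 + 3(16.00) = 63.018 g/mol.
n(N2O5) = 103.20 g / 108.02 g/mol = 0.95538 mol.
From the equation the N2O5:HNO3 mole ratio is 1:2, so n(HNO3) = 0.95538 × 2/1 = 1.9108 mol.
Mass of HNO3 = 1.9108 mol × 63.018 g/mol = 120.41 g.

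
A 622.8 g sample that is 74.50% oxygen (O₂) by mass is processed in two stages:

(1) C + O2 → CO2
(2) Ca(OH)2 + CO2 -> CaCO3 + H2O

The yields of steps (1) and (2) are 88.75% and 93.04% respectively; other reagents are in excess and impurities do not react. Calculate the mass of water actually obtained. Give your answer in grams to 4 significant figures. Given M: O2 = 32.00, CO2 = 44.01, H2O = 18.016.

Pure O2 = 622.8 × 0.7450 = 463.99 g.
n(O2) = 463.99 / 32.00 = 14.500 mol.
Step 1 (O2:CO2 = 1:1): theoretical n(CO2) = 14.500 mol; at 88.75% yield, n(CO2) = 12.868 mol.
Step 2 (CO2:H2O = 1:1): theoretical n(H2O) = 12.868 mol, so theoretical mass = 12.868 × 18.016 = 231.84 g.
At 93.04% yield, actual mass of H2O = 231.84 × 0.9304 = 215.70 g.

215.7 g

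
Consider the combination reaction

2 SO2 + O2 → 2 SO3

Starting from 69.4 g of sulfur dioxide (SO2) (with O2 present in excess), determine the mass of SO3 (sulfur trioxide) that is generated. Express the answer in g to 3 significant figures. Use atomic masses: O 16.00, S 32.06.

M(SO2) = 32.06 + 2(16.00) = 64.06 g/mol.
M(SO3) = 32.06 + 3(16.00) = 80.06 g/mol.
n(SO2) = 69.40 g / 64.06 g/mol = 1.083 mol.
From the equation the SO2:SO3 mole ratio is 2:2, so n(SO3) = 1.083 × 2/2 = 1.083 mol.
Mass of SO3 = 1.083 mol × 80.06 g/mol = 86.73 g.

86.7 g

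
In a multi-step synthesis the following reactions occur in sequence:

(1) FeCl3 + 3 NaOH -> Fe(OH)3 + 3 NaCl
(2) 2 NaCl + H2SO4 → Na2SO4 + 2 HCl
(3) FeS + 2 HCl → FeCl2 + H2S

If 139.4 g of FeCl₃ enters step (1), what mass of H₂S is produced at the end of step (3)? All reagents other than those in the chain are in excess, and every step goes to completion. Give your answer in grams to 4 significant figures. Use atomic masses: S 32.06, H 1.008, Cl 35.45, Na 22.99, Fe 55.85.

M(FeCl3) = 55.85 + 3(35.45) = 162.20 g/mol.
M(H2S) = 2(1.008) + 32.06 = 34.076 g/mol.
n(FeCl3) = 139.4 / 162.20 = 0.85943 mol.
Reaction (1): FeCl3→NaCl ratio 1:3 ⇒ n(NaCl) = 2.5783 mol.
Reaction (2): NaCl→HCl ratio 2:2 ⇒ n(HCl) = 2.5783 mol.
Reaction (3): HCl→H2S ratio 2:1 ⇒ n(H2S) = 1.2891 mol.
Mass of H2S = 1.2891 × 34.076 = 43.929 g.

43.93 g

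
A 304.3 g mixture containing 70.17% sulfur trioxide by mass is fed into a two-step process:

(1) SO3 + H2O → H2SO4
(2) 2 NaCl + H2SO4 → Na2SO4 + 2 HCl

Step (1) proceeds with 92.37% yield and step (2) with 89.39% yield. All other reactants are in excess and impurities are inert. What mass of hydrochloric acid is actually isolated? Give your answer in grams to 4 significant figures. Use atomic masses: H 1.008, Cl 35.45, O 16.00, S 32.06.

Pure SO3 = 304.3 × 0.7017 = 213.53 g.
M(SO3) = 32.06 + 3(16.00) = 80.06 g/mol.
M(HCl) = 1.008 + 35.45 = 36.458 g/mol.
n(SO3) = 213.53 / 80.06 = 2.6671 mol.
Step 1 (SO3:H2SO4 = 1:1): theoretical n(H2SO4) = 2.6671 mol; at 92.37% yield, n(H2SO4) = 2.4636 mol.
Step 2 (H2SO4:HCl = 1:2): theoretical n(HCl) = 4.9272 mol, so theoretical mass = 4.9272 × 36.458 = 179.64 g.
At 89.39% yield, actual mass of HCl = 179.64 × 0.8939 = 160.58 g.

160.6 g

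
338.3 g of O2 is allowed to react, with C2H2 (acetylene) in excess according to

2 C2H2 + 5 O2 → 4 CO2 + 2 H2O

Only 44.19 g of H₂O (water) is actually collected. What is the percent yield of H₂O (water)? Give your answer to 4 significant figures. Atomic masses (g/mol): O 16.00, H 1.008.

M(O2) = 2(16.00) = 32.00 g/mol.
M(H2O) = 2(1.008) + 16.00 = 18.016 g/mol.
n(O2) = 338.30 g / 32.00 g/mol = 10.572 mol.
From the equation the O2:H2O mole ratio is 5:2, so n(H2O) = 10.572 × 2/5 = 4.2287 mol.
Mass of H2O = 4.2287 mol × 18.016 g/mol = 76.185 g.
This is the theoretical yield. Percent yield = 44.19 g / 76.185 g × 100% = 58.003%.

58.00 %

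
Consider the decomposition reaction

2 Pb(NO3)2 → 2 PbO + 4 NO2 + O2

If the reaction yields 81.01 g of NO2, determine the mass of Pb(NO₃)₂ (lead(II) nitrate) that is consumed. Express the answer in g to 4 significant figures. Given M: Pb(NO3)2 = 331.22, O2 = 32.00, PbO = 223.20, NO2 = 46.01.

291.6 g

n(NO2) = 81.010 g / 46.01 g/mol = 1.7607 mol.
From the equation the NO2:Pb(NO3)2 mole ratio is 4:2, so n(Pb(NO3)2) = 1.7607 × 2/4 = 0.88035 mol.
Mass of Pb(NO3)2 = 0.88035 mol × 331.22 g/mol = 291.59 g.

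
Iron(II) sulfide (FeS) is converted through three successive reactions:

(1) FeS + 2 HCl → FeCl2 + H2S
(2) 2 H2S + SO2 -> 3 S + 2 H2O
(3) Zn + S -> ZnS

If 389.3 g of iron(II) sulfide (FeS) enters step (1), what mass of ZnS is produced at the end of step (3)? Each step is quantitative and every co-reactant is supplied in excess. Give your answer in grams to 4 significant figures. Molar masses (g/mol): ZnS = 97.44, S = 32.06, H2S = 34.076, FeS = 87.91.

647.3 g

n(FeS) = 389.3 / 87.91 = 4.4284 mol.
Reaction (1): FeS→H2S ratio 1:1 ⇒ n(H2S) = 4.4284 mol.
Reaction (2): H2S→S ratio 2:3 ⇒ n(S) = 6.6426 mol.
Reaction (3): S→ZnS ratio 1:1 ⇒ n(ZnS) = 6.6426 mol.
Mass of ZnS = 6.6426 × 97.44 = 647.25 g.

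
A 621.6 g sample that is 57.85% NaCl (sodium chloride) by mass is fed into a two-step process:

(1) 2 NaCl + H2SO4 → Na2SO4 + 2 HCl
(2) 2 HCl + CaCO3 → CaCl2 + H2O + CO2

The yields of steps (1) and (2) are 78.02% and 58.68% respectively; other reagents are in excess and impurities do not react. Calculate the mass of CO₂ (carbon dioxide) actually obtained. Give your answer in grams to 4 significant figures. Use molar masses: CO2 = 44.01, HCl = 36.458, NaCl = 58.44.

61.99 g

Pure NaCl = 621.6 × 0.5785 = 359.60 g.
n(NaCl) = 359.60 / 58.44 = 6.1532 mol.
Step 1 (NaCl:HCl = 2:2): theoretical n(HCl) = 6.1532 mol; at 78.02% yield, n(HCl) = 4.8008 mol.
Step 2 (HCl:CO2 = 2:1): theoretical n(CO2) = 2.4004 mol, so theoretical mass = 2.4004 × 44.01 = 105.64 g.
At 58.68% yield, actual mass of CO2 = 105.64 × 0.5868 = 61.990 g.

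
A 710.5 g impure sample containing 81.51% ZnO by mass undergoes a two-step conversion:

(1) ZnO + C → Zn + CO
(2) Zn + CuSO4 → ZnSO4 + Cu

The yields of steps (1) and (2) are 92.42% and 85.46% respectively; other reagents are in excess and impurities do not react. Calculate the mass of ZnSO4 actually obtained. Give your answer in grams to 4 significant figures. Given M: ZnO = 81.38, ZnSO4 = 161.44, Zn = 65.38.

907.4 g

Pure ZnO = 710.5 × 0.8151 = 579.13 g.
n(ZnO) = 579.13 / 81.38 = 7.1163 mol.
Step 1 (ZnO:Zn = 1:1): theoretical n(Zn) = 7.1163 mol; at 92.42% yield, n(Zn) = 6.5769 mol.
Step 2 (Zn:ZnSO4 = 1:1): theoretical n(ZnSO4) = 6.5769 mol, so theoretical mass = 6.5769 × 161.44 = 1061.8 g.
At 85.46% yield, actual mass of ZnSO4 = 1061.8 × 0.8546 = 907.40 g.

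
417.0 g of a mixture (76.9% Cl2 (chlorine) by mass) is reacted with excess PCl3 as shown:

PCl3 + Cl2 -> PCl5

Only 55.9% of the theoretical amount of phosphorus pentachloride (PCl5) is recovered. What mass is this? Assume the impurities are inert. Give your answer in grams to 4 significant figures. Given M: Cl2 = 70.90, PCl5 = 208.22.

526.4 g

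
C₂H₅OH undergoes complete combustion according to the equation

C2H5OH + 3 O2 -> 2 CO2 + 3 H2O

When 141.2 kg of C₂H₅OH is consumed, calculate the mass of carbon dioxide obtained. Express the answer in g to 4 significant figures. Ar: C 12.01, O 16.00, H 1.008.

269800 g

M(C2H5OH) = 2(12.01) + 6(1.008) + 16.00 = 46.068 g/mol.
M(CO2) = 12.01 + 2(16.00) = 44.01 g/mol.
Convert: 141.2 kg = 141200 g.
n(C2H5OH) = 141200 g / 46.068 g/mol = 3065.0 mol.
From the equation the C2H5OH:CO2 mole ratio is 1:2, so n(CO2) = 3065.0 × 2/1 = 6130.1 mol.
Mass of CO2 = 6130.1 mol × 44.01 g/mol = 269780 g.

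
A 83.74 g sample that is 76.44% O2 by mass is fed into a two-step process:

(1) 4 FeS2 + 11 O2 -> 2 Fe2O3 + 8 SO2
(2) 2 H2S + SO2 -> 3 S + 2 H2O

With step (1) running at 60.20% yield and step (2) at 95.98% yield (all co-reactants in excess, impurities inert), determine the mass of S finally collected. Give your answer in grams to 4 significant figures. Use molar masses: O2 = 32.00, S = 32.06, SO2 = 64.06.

80.85 g

Pure O2 = 83.74 × 0.7644 = 64.011 g.
n(O2) = 64.011 / 32.00 = 2.0003 mol.
Step 1 (O2:SO2 = 11:8): theoretical n(SO2) = 1.4548 mol; at 60.20% yield, n(SO2) = 0.87578 mol.
Step 2 (SO2:S = 1:3): theoretical n(S) = 2.6274 mol, so theoretical mass = 2.6274 × 32.06 = 84.233 g.
At 95.98% yield, actual mass of S = 84.233 × 0.9598 = 80.847 g.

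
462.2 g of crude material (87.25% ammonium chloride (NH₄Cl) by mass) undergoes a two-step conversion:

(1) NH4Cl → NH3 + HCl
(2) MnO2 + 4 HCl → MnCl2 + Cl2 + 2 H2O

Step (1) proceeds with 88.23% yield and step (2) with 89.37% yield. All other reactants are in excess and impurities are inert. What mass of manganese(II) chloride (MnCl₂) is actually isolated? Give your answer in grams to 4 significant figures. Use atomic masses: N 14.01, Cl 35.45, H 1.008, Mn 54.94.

Pure NH4Cl = 462.2 × 0.8725 = 403.27 g.
M(NH4Cl) = 14.01 + 4(1.008) + 35.45 = 53.492 g/mol.
M(MnCl2) = 54.94 + 2(35.45) = 125.84 g/mol.
n(NH4Cl) = 403.27 / 53.492 = 7.5389 mol.
Step 1 (NH4Cl:HCl = 1:1): theoretical n(HCl) = 7.5389 mol; at 88.23% yield, n(HCl) = 6.6515 mol.
Step 2 (HCl:MnCl2 = 4:1): theoretical n(MnCl2) = 1.6629 mol, so theoretical mass = 1.6629 × 125.84 = 209.26 g.
At 89.37% yield, actual mass of MnCl2 = 209.26 × 0.8937 = 187.01 g.

187.0 g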